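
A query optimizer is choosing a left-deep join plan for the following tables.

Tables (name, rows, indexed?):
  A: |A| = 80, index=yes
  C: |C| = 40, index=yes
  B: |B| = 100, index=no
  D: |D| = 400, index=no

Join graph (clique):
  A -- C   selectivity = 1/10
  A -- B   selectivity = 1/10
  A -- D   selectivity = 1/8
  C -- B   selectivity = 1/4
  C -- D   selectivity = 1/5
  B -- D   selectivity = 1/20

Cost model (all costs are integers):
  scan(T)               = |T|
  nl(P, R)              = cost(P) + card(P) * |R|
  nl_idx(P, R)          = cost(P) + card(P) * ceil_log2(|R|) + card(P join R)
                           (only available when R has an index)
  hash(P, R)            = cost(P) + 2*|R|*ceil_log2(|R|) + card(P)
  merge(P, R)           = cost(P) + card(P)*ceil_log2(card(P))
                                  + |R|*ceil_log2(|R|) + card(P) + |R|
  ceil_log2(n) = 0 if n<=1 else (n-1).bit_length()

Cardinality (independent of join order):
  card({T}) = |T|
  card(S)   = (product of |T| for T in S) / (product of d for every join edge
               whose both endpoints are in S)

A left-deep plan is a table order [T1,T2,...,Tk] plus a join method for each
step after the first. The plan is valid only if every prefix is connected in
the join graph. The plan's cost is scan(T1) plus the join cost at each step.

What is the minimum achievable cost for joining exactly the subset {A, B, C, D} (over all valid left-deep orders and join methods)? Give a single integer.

7800

Selinger DP over subsets of {A,B,C,D}:
  {A}: scan cost=80, card=80
  {C}: scan cost=40, card=40
  {B}: scan cost=100, card=100
  {D}: scan cost=400, card=400
  {AC}: card=320; try (C,hash)→640, (A,nl_idx)→640, (C,nl_idx)→880, (A,merge)→960, (C,merge)→1000, (A,hash)→1200 …(+2); best=640 via (C,hash)
  {AB}: card=800; try (A,hash)→1320, (B,merge)→1520, (A,merge)→1540, (B,hash)→1560, (A,nl_idx)→1600, (B,nl)→8080 …(+1); best=1320 via (A,hash)
  {AD}: card=4000; try (A,hash)→1920, (D,merge)→4720, (A,merge)→5040, (A,nl_idx)→7200, (D,hash)→7360, (D,nl)→32080 …(+1); best=1920 via (A,hash)
  {BC}: card=1000; try (C,hash)→680, (B,merge)→1120, (C,merge)→1180, (B,hash)→1480, (C,nl_idx)→1700, (B,nl)→4040 …(+1); best=680 via (C,hash)
  {CD}: card=3200; try (C,hash)→1280, (D,merge)→4320, (C,merge)→4680, (C,nl_idx)→6000, (D,hash)→7280, (D,nl)→16040 …(+1); best=1280 via (C,hash)
  {BD}: card=2000; try (B,hash)→2200, (D,merge)→4900, (B,merge)→5200, (D,hash)→7400, (D,nl)→40100, (B,nl)→40400; best=2200 via (B,hash)
  {ABC}: card=800; try (B,hash)→2360, (C,hash)→2600, (A,hash)→2800, (B,merge)→4640, (C,nl_idx)→6920, (A,nl_idx)→8480 …(+5); best=2360 via (B,hash)
  {ACD}: card=3200; try (A,hash)→5600, (C,hash)→6400, (D,merge)→7840, (D,hash)→8160, (A,nl_idx)→26880, (C,nl_idx)→29120 …(+5); best=5600 via (A,hash)
  {ABD}: card=2000; try (A,hash)→5320, (B,hash)→7320, (D,hash)→9320, (D,merge)→14120, (A,nl_idx)→18200, (A,merge)→26840 …(+4); best=5320 via (A,hash)
  {BCD}: card=4000; try (C,hash)→4680, (B,hash)→5880, (D,hash)→8880, (D,merge)→15680, (C,nl_idx)→18200, (C,merge)→26480 …(+4); best=4680 via (C,hash)
  {ABCD}: card=400; try (C,hash)→7800, (A,hash)→9800, (B,hash)→10200, (D,hash)→10360, (D,merge)→15160, (C,nl_idx)→17720 …(+8); best=7800 via (C,hash)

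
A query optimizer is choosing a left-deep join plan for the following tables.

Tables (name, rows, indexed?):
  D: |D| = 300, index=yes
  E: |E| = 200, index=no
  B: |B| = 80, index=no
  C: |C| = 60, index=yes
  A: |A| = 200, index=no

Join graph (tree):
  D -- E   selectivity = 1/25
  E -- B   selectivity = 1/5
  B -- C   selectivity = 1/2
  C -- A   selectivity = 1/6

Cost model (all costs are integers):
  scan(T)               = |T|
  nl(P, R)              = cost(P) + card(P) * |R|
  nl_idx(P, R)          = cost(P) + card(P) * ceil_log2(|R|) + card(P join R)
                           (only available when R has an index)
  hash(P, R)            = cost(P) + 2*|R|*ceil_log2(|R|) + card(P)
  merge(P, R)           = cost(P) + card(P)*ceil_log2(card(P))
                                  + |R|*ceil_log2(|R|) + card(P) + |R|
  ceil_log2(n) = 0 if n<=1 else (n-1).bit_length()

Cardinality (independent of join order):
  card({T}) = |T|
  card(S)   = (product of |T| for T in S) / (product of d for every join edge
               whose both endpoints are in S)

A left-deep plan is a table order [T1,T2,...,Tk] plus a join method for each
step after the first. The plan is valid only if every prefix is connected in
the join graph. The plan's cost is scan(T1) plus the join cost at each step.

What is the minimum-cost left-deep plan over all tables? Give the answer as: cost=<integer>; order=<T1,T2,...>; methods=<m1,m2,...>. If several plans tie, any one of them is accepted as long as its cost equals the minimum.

cost=1201640; order=D,E,B,C,A; methods=hash,hash,hash,hash

Selinger DP (subsets sized 1..n):
  {D}: scan cost=300, card=300
  {E}: scan cost=200, card=200
  {B}: scan cost=80, card=80
  {C}: scan cost=60, card=60
  {A}: scan cost=200, card=200
  {DE}: card=2400; try (E,hash)→3800, (D,nl_idx)→4400, (D,merge)→5000, (E,merge)→5100, (D,hash)→5800, (D,nl)→60200 …(+1); best=3800 via (E,hash)
  {BE}: card=3200; try (B,hash)→1520, (E,merge)→2520, (B,merge)→2640, (E,hash)→3360, (E,nl)→16080, (B,nl)→16200; best=1520 via (B,hash)
  {BC}: card=2400; try (C,hash)→880, (B,merge)→1120, (C,merge)→1140, (B,hash)→1240, (C,nl_idx)→2960, (B,nl)→4860 …(+1); best=880 via (C,hash)
  {AC}: card=2000; try (C,hash)→1120, (A,merge)→2280, (C,merge)→2420, (A,hash)→3320, (C,nl_idx)→3400, (A,nl)→12060 …(+1); best=1120 via (C,hash)
  {BDE}: card=38400; try (B,hash)→7320, (D,hash)→10120, (B,merge)→35640, (D,merge)→46120, (D,nl_idx)→68720, (B,nl)→195800 …(+1); best=7320 via (B,hash)
  {BCE}: card=96000; try (C,hash)→5440, (E,hash)→6480, (E,merge)→33880, (C,merge)→43540, (C,nl_idx)→116720, (C,nl)→193520 …(+1); best=5440 via (C,hash)
  {ABC}: card=80000; try (B,hash)→4240, (A,hash)→6480, (B,merge)→25760, (A,merge)→33880, (B,nl)→161120, (A,nl)→480880; best=4240 via (B,hash)
  {BCDE}: card=1152000; try (C,hash)→46440, (D,hash)→106840, (C,merge)→660540, (C,nl_idx)→1389720, (D,merge)→1736440, (D,nl_idx)→2021440 …(+2); best=46440 via (C,hash)
  {ABCE}: card=3200000; try (E,hash)→87440, (A,hash)→104640, (E,merge)→1446040, (A,merge)→1735240, (E,nl)→16004240, (A,nl)→19205440; best=87440 via (E,hash)
  {ABCDE}: card=38400000; try (A,hash)→1201640, (D,hash)→3292840, (A,merge)→25392240, (D,nl_idx)→67287440, (D,merge)→73690440, (A,nl)→230446440 …(+1); best=1201640 via (A,hash)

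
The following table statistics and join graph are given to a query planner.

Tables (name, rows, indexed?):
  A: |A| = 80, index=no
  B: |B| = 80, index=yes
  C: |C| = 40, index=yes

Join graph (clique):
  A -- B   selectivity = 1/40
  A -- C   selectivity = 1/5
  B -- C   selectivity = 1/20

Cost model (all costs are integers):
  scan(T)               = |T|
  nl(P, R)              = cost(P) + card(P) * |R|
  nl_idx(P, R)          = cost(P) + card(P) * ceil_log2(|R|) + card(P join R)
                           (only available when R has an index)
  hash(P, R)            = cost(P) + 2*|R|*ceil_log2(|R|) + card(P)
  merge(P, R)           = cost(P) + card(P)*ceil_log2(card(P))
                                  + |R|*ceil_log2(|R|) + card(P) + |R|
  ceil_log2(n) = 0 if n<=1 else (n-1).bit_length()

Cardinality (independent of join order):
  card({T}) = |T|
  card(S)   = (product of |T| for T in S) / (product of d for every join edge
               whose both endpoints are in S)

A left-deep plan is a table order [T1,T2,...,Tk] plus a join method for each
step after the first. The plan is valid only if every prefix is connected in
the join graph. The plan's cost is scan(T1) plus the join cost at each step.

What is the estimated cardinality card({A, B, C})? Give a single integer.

Tables in S: A(80), B(80), C(40)
Edges inside S: A-B(d=40), A-C(d=5), B-C(d=20)
numerator = 80 * 80 * 40 = 256000
denominator = 40 * 5 * 20 = 4000
card(S) = 256000 / 4000 = 64

64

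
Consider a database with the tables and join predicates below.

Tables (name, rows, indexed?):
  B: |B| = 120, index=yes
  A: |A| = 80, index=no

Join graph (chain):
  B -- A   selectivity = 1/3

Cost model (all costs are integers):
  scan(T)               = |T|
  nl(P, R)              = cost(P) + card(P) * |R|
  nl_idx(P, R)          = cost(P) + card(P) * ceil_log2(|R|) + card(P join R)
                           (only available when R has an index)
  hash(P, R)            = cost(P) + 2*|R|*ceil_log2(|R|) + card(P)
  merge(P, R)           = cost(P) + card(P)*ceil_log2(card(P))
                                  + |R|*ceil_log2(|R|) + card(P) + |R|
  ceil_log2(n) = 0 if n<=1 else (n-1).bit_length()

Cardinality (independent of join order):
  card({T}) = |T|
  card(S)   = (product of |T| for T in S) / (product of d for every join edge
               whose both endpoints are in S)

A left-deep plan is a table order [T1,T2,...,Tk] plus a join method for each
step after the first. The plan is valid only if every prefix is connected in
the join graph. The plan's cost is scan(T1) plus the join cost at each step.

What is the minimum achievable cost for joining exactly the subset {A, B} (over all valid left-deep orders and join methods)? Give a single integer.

Selinger DP over subsets of {A,B}:
  {B}: scan cost=120, card=120
  {A}: scan cost=80, card=80
  {AB}: card=3200; try (A,hash)→1360, (B,merge)→1680, (A,merge)→1720, (B,hash)→1840, (B,nl_idx)→3840, (B,nl)→9680 …(+1); best=1360 via (A,hash)

1360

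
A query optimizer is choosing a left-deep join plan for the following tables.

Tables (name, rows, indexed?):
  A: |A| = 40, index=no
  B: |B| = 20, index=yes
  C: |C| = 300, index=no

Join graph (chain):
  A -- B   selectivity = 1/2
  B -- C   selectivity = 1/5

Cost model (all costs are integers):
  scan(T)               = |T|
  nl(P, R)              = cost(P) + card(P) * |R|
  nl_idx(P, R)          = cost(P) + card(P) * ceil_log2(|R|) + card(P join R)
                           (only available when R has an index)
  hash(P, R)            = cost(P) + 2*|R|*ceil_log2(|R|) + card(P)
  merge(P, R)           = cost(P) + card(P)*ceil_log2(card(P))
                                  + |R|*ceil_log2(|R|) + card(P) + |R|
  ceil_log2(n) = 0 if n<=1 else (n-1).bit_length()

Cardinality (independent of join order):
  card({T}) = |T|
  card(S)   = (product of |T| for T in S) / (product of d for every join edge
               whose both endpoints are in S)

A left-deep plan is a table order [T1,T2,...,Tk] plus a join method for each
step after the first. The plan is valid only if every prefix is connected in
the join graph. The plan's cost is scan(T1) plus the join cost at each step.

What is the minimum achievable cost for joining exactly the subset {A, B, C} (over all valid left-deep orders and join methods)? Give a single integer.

2480

Selinger DP over subsets of {A,B,C}:
  {A}: scan cost=40, card=40
  {B}: scan cost=20, card=20
  {C}: scan cost=300, card=300
  {AB}: card=400; try (B,hash)→280, (A,merge)→420, (B,merge)→440, (A,hash)→520, (B,nl_idx)→640, (A,nl)→820 …(+1); best=280 via (B,hash)
  {BC}: card=1200; try (B,hash)→800, (B,nl_idx)→3000, (C,merge)→3140, (B,merge)→3420, (C,hash)→5440, (C,nl)→6020 …(+1); best=800 via (B,hash)
  {ABC}: card=24000; try (A,hash)→2480, (C,hash)→6080, (C,merge)→7280, (A,merge)→15480, (A,nl)→48800, (C,nl)→120280; best=2480 via (A,hash)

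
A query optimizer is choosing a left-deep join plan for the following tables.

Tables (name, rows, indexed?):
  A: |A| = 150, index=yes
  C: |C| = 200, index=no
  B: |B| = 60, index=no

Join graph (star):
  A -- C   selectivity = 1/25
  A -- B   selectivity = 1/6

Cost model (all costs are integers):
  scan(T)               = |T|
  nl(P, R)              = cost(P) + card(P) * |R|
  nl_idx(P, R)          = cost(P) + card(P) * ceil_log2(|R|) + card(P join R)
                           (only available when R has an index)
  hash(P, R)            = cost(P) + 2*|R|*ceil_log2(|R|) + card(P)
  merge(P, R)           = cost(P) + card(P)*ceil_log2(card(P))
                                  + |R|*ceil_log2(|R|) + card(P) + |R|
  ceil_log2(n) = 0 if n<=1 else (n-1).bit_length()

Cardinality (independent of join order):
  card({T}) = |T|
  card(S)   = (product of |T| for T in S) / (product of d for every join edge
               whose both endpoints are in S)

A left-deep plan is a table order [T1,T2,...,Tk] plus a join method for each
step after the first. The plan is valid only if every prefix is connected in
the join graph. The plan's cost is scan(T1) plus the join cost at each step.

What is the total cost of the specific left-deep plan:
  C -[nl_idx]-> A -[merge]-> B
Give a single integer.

step 1: scan C: cost=200, card=200
step 2: join A via nl_idx
    card(P join A) = 200*150/(25) = 1200
    cost = 200 + 200*8 + 1200 = 3000
step 3: join B via merge
    card(P join B) = 1200*60/(6) = 12000
    cost = 3000 + 1200*11 + 60*6 + 1200 + 60 = 17820

17820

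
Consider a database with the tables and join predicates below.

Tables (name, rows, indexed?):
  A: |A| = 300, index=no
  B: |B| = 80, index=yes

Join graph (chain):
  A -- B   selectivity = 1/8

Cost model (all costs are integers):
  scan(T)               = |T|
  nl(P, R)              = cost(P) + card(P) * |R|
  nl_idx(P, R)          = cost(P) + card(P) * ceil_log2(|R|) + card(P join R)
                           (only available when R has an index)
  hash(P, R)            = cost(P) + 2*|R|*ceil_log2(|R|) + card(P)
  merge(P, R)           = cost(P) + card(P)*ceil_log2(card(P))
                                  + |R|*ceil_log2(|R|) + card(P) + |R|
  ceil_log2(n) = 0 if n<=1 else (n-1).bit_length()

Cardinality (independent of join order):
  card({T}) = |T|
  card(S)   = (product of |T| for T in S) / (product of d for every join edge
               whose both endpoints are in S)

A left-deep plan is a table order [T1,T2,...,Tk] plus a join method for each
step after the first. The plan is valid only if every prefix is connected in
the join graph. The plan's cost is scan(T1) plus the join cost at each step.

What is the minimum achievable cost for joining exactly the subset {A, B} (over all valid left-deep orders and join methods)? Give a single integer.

1720

Selinger DP over subsets of {A,B}:
  {A}: scan cost=300, card=300
  {B}: scan cost=80, card=80
  {AB}: card=3000; try (B,hash)→1720, (A,merge)→3720, (B,merge)→3940, (B,nl_idx)→5400, (A,hash)→5560, (A,nl)→24080 …(+1); best=1720 via (B,hash)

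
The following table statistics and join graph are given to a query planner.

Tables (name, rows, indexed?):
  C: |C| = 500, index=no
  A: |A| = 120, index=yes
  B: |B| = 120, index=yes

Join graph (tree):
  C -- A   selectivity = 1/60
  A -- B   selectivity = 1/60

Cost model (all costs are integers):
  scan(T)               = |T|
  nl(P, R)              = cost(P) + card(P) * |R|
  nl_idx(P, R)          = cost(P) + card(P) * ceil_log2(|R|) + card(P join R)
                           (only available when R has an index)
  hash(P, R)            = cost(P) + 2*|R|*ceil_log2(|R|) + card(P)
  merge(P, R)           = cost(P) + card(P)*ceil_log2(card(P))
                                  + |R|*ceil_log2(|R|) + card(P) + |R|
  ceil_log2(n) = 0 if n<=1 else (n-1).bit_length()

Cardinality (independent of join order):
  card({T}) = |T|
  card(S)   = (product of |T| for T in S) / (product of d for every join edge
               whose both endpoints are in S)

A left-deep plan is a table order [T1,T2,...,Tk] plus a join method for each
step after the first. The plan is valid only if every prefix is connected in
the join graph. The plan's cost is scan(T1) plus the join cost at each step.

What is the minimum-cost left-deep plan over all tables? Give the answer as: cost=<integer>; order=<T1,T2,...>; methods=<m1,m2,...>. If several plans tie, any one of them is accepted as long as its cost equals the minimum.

Selinger DP (subsets sized 1..n):
  {C}: scan cost=500, card=500
  {A}: scan cost=120, card=120
  {B}: scan cost=120, card=120
  {AC}: card=1000; try (A,hash)→2680, (A,nl_idx)→5000, (C,merge)→6080, (A,merge)→6460, (C,hash)→9240, (C,nl)→60120 …(+1); best=2680 via (A,hash)
  {AB}: card=240; try (B,nl_idx)→1200, (A,nl_idx)→1200, (B,hash)→1920, (A,hash)→1920, (B,merge)→2040, (A,merge)→2040 …(+2); best=1200 via (B,nl_idx)
  {ABC}: card=2000; try (B,hash)→5360, (C,merge)→8360, (C,hash)→10440, (B,nl_idx)→11680, (B,merge)→14640, (C,nl)→121200 …(+1); best=5360 via (B,hash)

cost=5360; order=C,A,B; methods=hash,hash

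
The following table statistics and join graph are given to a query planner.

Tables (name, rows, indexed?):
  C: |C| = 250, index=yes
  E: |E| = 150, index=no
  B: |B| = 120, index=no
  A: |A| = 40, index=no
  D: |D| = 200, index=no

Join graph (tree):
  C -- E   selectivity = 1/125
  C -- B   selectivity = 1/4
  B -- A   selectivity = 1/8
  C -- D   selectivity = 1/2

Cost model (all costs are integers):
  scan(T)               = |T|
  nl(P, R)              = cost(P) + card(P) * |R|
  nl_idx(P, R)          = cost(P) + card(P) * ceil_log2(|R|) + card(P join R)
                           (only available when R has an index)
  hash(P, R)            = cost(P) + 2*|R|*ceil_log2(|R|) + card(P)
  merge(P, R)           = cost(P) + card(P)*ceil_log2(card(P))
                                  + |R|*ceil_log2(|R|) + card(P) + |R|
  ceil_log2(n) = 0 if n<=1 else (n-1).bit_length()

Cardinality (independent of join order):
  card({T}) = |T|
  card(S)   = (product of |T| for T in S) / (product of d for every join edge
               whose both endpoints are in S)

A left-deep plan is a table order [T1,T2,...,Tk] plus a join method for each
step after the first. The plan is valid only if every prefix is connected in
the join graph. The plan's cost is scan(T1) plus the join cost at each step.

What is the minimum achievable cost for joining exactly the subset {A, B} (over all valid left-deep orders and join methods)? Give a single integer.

Selinger DP over subsets of {A,B}:
  {B}: scan cost=120, card=120
  {A}: scan cost=40, card=40
  {AB}: card=600; try (A,hash)→720, (B,merge)→1280, (A,merge)→1360, (B,hash)→1760, (B,nl)→4840, (A,nl)→4920; best=720 via (A,hash)

720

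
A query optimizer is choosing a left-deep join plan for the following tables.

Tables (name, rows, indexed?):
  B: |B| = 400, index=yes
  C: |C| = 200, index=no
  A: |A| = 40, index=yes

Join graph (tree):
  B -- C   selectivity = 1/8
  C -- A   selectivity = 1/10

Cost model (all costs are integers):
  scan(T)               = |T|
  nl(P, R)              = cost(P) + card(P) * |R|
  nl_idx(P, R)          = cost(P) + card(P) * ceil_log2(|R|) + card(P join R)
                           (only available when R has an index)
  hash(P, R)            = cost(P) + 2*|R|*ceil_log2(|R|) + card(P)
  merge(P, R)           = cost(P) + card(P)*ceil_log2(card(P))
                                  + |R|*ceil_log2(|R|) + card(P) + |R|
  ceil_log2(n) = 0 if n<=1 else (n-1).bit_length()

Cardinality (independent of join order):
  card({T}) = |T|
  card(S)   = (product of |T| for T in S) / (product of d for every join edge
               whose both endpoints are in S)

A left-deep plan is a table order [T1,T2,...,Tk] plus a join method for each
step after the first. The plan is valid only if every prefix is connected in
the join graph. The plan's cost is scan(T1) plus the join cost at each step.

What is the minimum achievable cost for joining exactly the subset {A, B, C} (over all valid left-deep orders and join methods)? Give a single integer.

Selinger DP over subsets of {A,B,C}:
  {B}: scan cost=400, card=400
  {C}: scan cost=200, card=200
  {A}: scan cost=40, card=40
  {BC}: card=10000; try (C,hash)→4000, (B,merge)→6000, (C,merge)→6200, (B,hash)→7600, (B,nl_idx)→12000, (B,nl)→80200 …(+1); best=4000 via (C,hash)
  {AC}: card=800; try (A,hash)→880, (C,merge)→2120, (A,nl_idx)→2200, (A,merge)→2280, (C,hash)→3280, (C,nl)→8040 …(+1); best=880 via (A,hash)
  {ABC}: card=40000; try (B,hash)→8880, (B,merge)→13680, (A,hash)→14480, (B,nl_idx)→48080, (A,nl_idx)→104000, (A,merge)→154280 …(+2); best=8880 via (B,hash)

8880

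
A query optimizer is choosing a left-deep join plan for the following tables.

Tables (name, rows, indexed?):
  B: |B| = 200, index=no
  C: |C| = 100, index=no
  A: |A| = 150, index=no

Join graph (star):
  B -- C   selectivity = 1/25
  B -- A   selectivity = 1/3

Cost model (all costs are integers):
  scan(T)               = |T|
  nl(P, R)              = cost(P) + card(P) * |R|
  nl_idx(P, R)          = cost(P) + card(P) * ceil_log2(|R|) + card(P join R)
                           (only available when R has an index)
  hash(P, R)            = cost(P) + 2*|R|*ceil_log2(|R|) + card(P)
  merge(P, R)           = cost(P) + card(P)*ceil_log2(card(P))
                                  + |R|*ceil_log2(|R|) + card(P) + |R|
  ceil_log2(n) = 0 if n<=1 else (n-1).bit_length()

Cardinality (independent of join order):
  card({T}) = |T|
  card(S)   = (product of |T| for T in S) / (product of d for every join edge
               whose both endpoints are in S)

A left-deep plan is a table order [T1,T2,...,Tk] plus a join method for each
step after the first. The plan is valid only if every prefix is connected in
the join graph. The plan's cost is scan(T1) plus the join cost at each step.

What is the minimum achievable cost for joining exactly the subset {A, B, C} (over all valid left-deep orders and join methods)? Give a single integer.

Selinger DP over subsets of {A,B,C}:
  {B}: scan cost=200, card=200
  {C}: scan cost=100, card=100
  {A}: scan cost=150, card=150
  {BC}: card=800; try (C,hash)→1800, (B,merge)→2700, (C,merge)→2800, (B,hash)→3400, (B,nl)→20100, (C,nl)→20200; best=1800 via (C,hash)
  {AB}: card=10000; try (A,hash)→2800, (B,merge)→3300, (A,merge)→3350, (B,hash)→3500, (B,nl)→30150, (A,nl)→30200; best=2800 via (A,hash)
  {ABC}: card=40000; try (A,hash)→5000, (A,merge)→11950, (C,hash)→14200, (A,nl)→121800, (C,merge)→153600, (C,nl)→1002800; best=5000 via (A,hash)

5000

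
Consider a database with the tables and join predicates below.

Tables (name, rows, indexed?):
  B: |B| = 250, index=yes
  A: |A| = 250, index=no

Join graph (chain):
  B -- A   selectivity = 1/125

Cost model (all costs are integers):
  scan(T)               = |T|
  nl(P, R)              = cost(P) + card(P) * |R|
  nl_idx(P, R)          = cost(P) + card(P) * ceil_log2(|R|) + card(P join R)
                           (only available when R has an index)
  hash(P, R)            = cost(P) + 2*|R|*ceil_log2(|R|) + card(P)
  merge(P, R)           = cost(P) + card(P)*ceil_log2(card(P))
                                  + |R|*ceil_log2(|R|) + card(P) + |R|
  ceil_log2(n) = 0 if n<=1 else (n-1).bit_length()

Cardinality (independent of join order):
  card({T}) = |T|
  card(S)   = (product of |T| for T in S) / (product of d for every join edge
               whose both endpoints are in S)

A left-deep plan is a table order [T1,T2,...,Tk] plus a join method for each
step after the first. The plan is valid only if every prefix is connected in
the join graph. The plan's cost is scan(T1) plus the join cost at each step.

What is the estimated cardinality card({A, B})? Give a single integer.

Tables in S: A(250), B(250)
Edges inside S: B-A(d=125)
numerator = 250 * 250 = 62500
denominator = 125 = 125
card(S) = 62500 / 125 = 500

500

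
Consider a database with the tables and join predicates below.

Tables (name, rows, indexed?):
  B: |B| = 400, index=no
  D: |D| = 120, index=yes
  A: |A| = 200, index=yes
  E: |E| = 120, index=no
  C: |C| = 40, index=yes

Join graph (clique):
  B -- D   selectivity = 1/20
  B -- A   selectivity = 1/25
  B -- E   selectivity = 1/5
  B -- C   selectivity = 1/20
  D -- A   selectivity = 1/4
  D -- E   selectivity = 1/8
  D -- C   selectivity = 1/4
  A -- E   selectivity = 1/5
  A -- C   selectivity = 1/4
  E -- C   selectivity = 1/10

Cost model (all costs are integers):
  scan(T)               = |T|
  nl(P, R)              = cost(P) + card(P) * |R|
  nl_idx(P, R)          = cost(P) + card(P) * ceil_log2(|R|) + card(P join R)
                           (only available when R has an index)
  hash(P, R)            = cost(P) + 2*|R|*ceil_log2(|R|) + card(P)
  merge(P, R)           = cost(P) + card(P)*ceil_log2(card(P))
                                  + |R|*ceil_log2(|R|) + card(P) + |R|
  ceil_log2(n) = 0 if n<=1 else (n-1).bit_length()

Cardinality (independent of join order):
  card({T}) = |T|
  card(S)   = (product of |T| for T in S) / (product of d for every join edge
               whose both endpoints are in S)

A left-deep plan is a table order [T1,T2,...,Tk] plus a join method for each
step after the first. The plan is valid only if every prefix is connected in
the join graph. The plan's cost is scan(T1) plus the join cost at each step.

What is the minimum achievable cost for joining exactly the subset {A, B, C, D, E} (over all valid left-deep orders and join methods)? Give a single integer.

Selinger DP over subsets of {A,B,C,D,E}:
  {B}: scan cost=400, card=400
  {D}: scan cost=120, card=120
  {A}: scan cost=200, card=200
  {E}: scan cost=120, card=120
  {C}: scan cost=40, card=40
  {BD}: card=2400; try (D,hash)→2480, (B,merge)→5080, (D,merge)→5360, (D,nl_idx)→5600, (B,hash)→7440, (B,nl)→48120 …(+1); best=2480 via (D,hash)
  {AB}: card=3200; try (A,hash)→4000, (B,merge)→6000, (A,merge)→6200, (A,nl_idx)→6800, (B,hash)→7600, (B,nl)→80200 …(+1); best=4000 via (A,hash)
  {BE}: card=9600; try (E,hash)→2480, (B,merge)→5080, (E,merge)→5360, (B,hash)→7440, (B,nl)→48120, (E,nl)→48400; best=2480 via (E,hash)
  {BC}: card=800; try (C,hash)→1280, (C,nl_idx)→3600, (B,merge)→4320, (C,merge)→4680, (B,hash)→7280, (B,nl)→16040 …(+1); best=1280 via (C,hash)
  {AD}: card=6000; try (D,hash)→2080, (A,merge)→2880, (D,merge)→2960, (A,hash)→3440, (A,nl_idx)→7080, (D,nl_idx)→7600 …(+2); best=2080 via (D,hash)
  {DE}: card=1800; try (E,hash)→1920, (D,hash)→1920, (E,merge)→2040, (D,merge)→2040, (D,nl_idx)→2760, (E,nl)→14520 …(+1); best=1920 via (E,hash)
  {CD}: card=1200; try (C,hash)→720, (D,merge)→1280, (C,merge)→1360, (D,nl_idx)→1520, (D,hash)→1760, (C,nl_idx)→2040 …(+2); best=720 via (C,hash)
  {AE}: card=4800; try (E,hash)→2080, (A,merge)→2880, (E,merge)→2960, (A,hash)→3440, (A,nl_idx)→5880, (A,nl)→24120 …(+1); best=2080 via (E,hash)
  {AC}: card=2000; try (C,hash)→880, (A,merge)→2120, (C,merge)→2280, (A,nl_idx)→2360, (A,hash)→3280, (C,nl_idx)→3400 …(+2); best=880 via (C,hash)
  {CE}: card=480; try (C,hash)→720, (E,merge)→1280, (C,nl_idx)→1320, (C,merge)→1360, (E,hash)→1760, (E,nl)→4840 …(+1); best=720 via (C,hash)
  {ABD}: card=4800; try (A,hash)→8080, (D,hash)→8880, (B,hash)→15280, (A,nl_idx)→26480, (D,nl_idx)→31200, (A,merge)→35480 …(+5); best=8080 via (A,hash)
  {BDE}: card=7200; try (E,hash)→6560, (B,hash)→10920, (D,hash)→13760, (B,merge)→27520, (E,merge)→34640, (D,nl_idx)→76880 …(+4); best=6560 via (E,hash)
  {BCD}: card=1200; try (D,hash)→3760, (C,hash)→5360, (D,nl_idx)→8080, (B,hash)→9120, (D,merge)→11040, (C,nl_idx)→18080 …(+5); best=3760 via (D,hash)
  {ABE}: card=15360; try (E,hash)→8880, (B,hash)→14080, (A,hash)→15280, (E,merge)→46560, (B,merge)→73280, (A,nl_idx)→94640 …(+4); best=8880 via (E,hash)
  {ABC}: card=1600; try (A,hash)→5280, (C,hash)→7680, (A,nl_idx)→9280, (B,hash)→10080, (A,merge)→11880, (C,nl_idx)→24800 …(+5); best=5280 via (A,hash)
  {BCE}: card=1920; try (E,hash)→3760, (B,hash)→8400, (B,merge)→9520, (E,merge)→11040, (C,hash)→12560, (C,nl_idx)→62000 …(+4); best=3760 via (E,hash)
  {ADE}: card=18000; try (A,hash)→6920, (D,hash)→8560, (E,hash)→9760, (A,merge)→25320, (A,nl_idx)→34320, (D,nl_idx)→53680 …(+5); best=6920 via (A,hash)
  {ACD}: card=15000; try (D,hash)→4560, (A,hash)→5120, (C,hash)→8560, (A,merge)→16920, (A,nl_idx)→25320, (D,merge)→25840 …(+6); best=4560 via (D,hash)
  {CDE}: card=1800; try (D,hash)→2880, (E,hash)→3600, (C,hash)→4200, (D,nl_idx)→5880, (D,merge)→6480, (C,nl_idx)→14520 …(+5); best=2880 via (D,hash)
  {ACE}: card=4800; try (A,hash)→4400, (E,hash)→4560, (A,merge)→7320, (C,hash)→7360, (A,nl_idx)→9360, (E,merge)→25840 …(+5); best=4400 via (A,hash)
  {ABDE}: card=2880; try (E,hash)→14560, (A,hash)→16960, (D,hash)→25920, (B,hash)→32120, (A,nl_idx)→67040, (E,merge)→76240 …(+8); best=14560 via (E,hash)
  {ABCD}: card=600; try (A,hash)→8160, (D,hash)→8560, (C,hash)→13360, (A,nl_idx)→13960, (D,nl_idx)→17080, (A,merge)→19960 …(+9); best=8160 via (A,hash)
  {BCDE}: card=360; try (E,hash)→6640, (D,hash)→7360, (B,hash)→11880, (C,hash)→14240, (D,nl_idx)→17560, (E,merge)→19120 …(+8); best=6640 via (E,hash)
  {ABCE}: card=768; try (E,hash)→8560, (A,hash)→8880, (B,hash)→16400, (A,nl_idx)→19888, (C,hash)→24720, (E,merge)→25440 …(+8); best=8560 via (E,hash)
  {ACDE}: card=4500; try (A,hash)→7880, (D,hash)→10880, (E,hash)→21240, (A,nl_idx)→21780, (C,hash)→25400, (A,merge)→26280 …(+9); best=7880 via (A,hash)
  {ABCDE}: card=36; try (A,nl_idx)→9556, (A,hash)→10200, (E,hash)→10440, (D,hash)→11008, (A,merge)→12040, (D,nl_idx)→13972 …(+12); best=9556 via (A,nl_idx)

9556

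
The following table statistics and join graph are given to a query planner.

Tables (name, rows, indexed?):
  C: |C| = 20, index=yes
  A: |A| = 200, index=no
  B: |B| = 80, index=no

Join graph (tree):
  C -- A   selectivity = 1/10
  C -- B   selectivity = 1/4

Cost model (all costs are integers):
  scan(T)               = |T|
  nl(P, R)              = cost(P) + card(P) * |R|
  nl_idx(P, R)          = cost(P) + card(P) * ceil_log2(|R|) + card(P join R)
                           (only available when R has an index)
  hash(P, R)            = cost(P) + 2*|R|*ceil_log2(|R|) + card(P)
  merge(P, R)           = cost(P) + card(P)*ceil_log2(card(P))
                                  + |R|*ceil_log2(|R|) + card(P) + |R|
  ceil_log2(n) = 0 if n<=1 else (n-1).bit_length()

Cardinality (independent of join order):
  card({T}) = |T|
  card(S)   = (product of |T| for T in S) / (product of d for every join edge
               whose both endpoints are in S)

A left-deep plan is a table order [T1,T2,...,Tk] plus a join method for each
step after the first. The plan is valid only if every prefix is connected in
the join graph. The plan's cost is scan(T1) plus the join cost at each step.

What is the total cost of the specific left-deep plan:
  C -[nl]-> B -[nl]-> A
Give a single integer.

81620

step 1: scan C: cost=20, card=20
step 2: join B via nl
    card(P join B) = 20*80/(4) = 400
    cost = 20 + 20*80 = 1620
step 3: join A via nl
    card(P join A) = 400*200/(10) = 8000
    cost = 1620 + 400*200 = 81620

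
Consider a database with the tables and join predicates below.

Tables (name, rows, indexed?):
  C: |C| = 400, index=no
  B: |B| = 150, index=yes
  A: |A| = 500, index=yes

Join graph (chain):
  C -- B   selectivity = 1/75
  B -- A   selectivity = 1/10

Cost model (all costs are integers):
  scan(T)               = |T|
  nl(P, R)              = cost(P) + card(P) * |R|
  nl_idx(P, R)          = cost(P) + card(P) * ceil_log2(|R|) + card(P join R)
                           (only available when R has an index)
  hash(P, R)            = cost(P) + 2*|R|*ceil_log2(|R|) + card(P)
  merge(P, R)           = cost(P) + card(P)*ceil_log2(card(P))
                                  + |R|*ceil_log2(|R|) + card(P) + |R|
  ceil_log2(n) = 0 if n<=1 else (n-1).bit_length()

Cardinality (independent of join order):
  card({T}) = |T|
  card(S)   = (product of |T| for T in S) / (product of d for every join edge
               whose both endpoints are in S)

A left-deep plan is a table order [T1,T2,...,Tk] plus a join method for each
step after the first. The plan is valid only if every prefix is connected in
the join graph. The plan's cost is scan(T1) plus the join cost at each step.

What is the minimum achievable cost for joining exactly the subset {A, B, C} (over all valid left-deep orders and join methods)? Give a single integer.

13000

Selinger DP over subsets of {A,B,C}:
  {C}: scan cost=400, card=400
  {B}: scan cost=150, card=150
  {A}: scan cost=500, card=500
  {BC}: card=800; try (B,hash)→3200, (B,nl_idx)→4400, (C,merge)→5500, (B,merge)→5750, (C,hash)→7500, (C,nl)→60150 …(+1); best=3200 via (B,hash)
  {AB}: card=7500; try (B,hash)→3400, (A,merge)→6500, (B,merge)→6850, (A,nl_idx)→9000, (A,hash)→9300, (B,nl_idx)→12000 …(+2); best=3400 via (B,hash)
  {ABC}: card=40000; try (A,hash)→13000, (A,merge)→17000, (C,hash)→18100, (A,nl_idx)→50400, (C,merge)→112400, (A,nl)→403200 …(+1); best=13000 via (A,hash)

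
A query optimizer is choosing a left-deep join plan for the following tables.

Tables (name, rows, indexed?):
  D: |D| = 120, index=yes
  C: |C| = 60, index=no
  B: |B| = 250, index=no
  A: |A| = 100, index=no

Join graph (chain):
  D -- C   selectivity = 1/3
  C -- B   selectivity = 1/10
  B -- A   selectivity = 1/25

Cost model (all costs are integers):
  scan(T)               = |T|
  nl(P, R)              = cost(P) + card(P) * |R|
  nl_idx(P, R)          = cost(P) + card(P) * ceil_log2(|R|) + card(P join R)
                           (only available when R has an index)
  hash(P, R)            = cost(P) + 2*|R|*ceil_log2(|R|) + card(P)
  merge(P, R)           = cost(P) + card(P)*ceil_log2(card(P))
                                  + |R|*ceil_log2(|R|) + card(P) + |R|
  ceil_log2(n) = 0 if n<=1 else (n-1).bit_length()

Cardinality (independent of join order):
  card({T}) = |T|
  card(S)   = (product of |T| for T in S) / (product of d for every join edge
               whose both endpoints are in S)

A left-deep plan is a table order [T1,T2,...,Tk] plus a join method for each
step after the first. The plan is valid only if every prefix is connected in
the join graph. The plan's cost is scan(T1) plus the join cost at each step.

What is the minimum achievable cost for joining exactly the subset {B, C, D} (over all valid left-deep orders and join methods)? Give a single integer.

Selinger DP over subsets of {B,C,D}:
  {D}: scan cost=120, card=120
  {C}: scan cost=60, card=60
  {B}: scan cost=250, card=250
  {CD}: card=2400; try (C,hash)→960, (D,merge)→1440, (C,merge)→1500, (D,hash)→1800, (D,nl_idx)→2880, (D,nl)→7260 …(+1); best=960 via (C,hash)
  {BC}: card=1500; try (C,hash)→1220, (B,merge)→2730, (C,merge)→2920, (B,hash)→4120, (B,nl)→15060, (C,nl)→15250; best=1220 via (C,hash)
  {BCD}: card=60000; try (D,hash)→4400, (B,hash)→7360, (D,merge)→20180, (B,merge)→34410, (D,nl_idx)→71720, (D,nl)→181220 …(+1); best=4400 via (D,hash)

4400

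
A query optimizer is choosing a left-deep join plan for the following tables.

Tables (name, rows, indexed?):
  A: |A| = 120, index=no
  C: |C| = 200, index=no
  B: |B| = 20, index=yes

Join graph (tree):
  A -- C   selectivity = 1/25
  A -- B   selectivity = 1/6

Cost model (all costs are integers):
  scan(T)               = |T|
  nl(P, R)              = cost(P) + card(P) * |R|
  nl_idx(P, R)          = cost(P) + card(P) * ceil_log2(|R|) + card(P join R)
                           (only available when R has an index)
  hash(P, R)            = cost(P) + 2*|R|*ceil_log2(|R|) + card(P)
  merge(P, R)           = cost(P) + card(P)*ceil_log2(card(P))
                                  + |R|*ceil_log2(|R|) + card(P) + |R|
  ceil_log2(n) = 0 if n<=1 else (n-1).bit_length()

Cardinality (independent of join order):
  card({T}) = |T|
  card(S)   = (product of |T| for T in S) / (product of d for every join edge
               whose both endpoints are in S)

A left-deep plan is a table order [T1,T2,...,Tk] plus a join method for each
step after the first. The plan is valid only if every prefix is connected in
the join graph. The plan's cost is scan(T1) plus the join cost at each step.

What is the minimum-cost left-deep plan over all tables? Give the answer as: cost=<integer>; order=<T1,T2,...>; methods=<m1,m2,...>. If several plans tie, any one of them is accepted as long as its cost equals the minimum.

cost=3240; order=C,A,B; methods=hash,hash

Selinger DP (subsets sized 1..n):
  {A}: scan cost=120, card=120
  {C}: scan cost=200, card=200
  {B}: scan cost=20, card=20
  {AC}: card=960; try (A,hash)→2080, (C,merge)→2880, (A,merge)→2960, (C,hash)→3440, (C,nl)→24120, (A,nl)→24200; best=2080 via (A,hash)
  {AB}: card=400; try (B,hash)→440, (A,merge)→1100, (B,nl_idx)→1120, (B,merge)→1200, (A,hash)→1720, (A,nl)→2420 …(+1); best=440 via (B,hash)
  {ABC}: card=3200; try (B,hash)→3240, (C,hash)→4040, (C,merge)→6240, (B,nl_idx)→10080, (B,merge)→12760, (B,nl)→21280 …(+1); best=3240 via (B,hash)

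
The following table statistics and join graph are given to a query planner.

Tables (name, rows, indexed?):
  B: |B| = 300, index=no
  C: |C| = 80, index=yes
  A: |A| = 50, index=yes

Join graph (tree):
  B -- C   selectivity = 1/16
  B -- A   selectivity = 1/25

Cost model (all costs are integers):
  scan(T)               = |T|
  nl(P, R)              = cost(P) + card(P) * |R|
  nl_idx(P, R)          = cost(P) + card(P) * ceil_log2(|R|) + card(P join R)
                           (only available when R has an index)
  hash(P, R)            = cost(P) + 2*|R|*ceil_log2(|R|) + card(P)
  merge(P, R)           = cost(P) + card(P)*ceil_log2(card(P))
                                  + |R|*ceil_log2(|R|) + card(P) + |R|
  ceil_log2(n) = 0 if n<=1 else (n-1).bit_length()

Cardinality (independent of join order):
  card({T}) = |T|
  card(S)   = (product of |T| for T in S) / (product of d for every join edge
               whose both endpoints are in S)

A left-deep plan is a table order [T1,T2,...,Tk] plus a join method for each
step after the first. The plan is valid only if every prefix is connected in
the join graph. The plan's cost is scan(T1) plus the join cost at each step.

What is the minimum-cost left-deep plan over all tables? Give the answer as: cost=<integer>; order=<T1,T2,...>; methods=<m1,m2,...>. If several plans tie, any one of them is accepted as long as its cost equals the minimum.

cost=2920; order=B,A,C; methods=hash,hash

Selinger DP (subsets sized 1..n):
  {B}: scan cost=300, card=300
  {C}: scan cost=80, card=80
  {A}: scan cost=50, card=50
  {BC}: card=1500; try (C,hash)→1720, (B,merge)→3720, (C,nl_idx)→3900, (C,merge)→3940, (B,hash)→5560, (B,nl)→24080 …(+1); best=1720 via (C,hash)
  {AB}: card=600; try (A,hash)→1200, (A,nl_idx)→2700, (B,merge)→3400, (A,merge)→3650, (B,hash)→5500, (B,nl)→15050 …(+1); best=1200 via (A,hash)
  {ABC}: card=3000; try (C,hash)→2920, (A,hash)→3820, (C,nl_idx)→8400, (C,merge)→8440, (A,nl_idx)→13720, (A,merge)→20070 …(+2); best=2920 via (C,hash)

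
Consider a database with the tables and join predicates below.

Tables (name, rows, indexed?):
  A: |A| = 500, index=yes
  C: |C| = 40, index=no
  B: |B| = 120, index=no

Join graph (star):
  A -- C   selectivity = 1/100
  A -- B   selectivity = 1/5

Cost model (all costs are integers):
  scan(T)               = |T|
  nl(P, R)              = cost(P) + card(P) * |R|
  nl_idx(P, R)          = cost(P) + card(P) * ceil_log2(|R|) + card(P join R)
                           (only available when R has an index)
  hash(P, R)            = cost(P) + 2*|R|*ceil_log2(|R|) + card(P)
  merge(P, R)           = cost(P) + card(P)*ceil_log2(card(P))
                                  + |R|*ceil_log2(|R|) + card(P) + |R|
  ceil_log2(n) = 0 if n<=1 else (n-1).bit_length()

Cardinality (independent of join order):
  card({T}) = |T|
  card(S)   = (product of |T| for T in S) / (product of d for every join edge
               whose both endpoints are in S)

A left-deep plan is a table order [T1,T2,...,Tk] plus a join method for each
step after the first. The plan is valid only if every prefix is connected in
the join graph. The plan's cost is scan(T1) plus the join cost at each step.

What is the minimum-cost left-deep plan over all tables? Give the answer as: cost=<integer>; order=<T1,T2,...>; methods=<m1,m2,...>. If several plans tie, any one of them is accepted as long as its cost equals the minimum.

cost=2480; order=C,A,B; methods=nl_idx,hash

Selinger DP (subsets sized 1..n):
  {A}: scan cost=500, card=500
  {C}: scan cost=40, card=40
  {B}: scan cost=120, card=120
  {AC}: card=200; try (A,nl_idx)→600, (C,hash)→1480, (A,merge)→5320, (C,merge)→5780, (A,hash)→9080, (A,nl)→20040 …(+1); best=600 via (A,nl_idx)
  {AB}: card=12000; try (B,hash)→2680, (A,merge)→6080, (B,merge)→6460, (A,hash)→9240, (A,nl_idx)→13200, (A,nl)→60120 …(+1); best=2680 via (B,hash)
  {ABC}: card=4800; try (B,hash)→2480, (B,merge)→3360, (C,hash)→15160, (B,nl)→24600, (C,merge)→182960, (C,nl)→482680; best=2480 via (B,hash)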